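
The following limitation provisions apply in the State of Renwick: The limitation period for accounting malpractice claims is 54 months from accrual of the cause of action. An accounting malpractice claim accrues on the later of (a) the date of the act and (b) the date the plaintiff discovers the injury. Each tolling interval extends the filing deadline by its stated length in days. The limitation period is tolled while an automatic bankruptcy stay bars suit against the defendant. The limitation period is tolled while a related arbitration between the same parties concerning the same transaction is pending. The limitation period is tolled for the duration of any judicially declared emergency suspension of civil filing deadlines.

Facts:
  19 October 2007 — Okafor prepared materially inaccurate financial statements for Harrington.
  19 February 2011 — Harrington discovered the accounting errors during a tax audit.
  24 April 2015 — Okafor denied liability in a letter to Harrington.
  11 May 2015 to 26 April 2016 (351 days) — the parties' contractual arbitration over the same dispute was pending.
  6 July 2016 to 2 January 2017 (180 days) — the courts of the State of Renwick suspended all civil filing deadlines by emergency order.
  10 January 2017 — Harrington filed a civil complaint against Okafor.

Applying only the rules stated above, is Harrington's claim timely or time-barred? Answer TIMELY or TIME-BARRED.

The claim accrued on 19 February 2011 — the later of the 19 October 2007 act and the 19 February 2011 discovery.
54 months from 19 February 2011 is 19 August 2015.
The pending related arbitration from 11 May 2015 to 26 April 2016 tolled the period for 351 days, extending the deadline to 4 August 2016.
Because the emergency suspension of filing deadlines ran from 6 July 2016 to 2 January 2017, the deadline is extended by 180 days to 31 January 2017.
Nothing else in the chronology tolls or restarts the period.
Harrington filed on 10 January 2017, before the 31 January 2017 deadline, so the action is timely.

TIMELY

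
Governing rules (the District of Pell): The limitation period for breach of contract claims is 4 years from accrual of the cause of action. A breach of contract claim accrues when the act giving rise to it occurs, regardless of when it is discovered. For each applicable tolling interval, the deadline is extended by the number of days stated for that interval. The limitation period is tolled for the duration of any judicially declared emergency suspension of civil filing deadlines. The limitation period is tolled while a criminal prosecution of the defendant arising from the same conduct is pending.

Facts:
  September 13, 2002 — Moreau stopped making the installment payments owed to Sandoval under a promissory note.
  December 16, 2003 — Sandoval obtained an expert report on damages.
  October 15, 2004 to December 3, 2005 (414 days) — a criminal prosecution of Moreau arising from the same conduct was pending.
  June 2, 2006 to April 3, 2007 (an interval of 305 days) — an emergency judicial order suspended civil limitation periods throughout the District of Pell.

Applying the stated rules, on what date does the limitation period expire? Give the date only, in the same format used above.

September 1, 2008

The claim accrued on September 13, 2002, when the wrongful act occurred.
Adding the 4 years base period to September 13, 2002 gives a deadline of September 13, 2006, before any tolling.
The period was tolled for 414 days by the pending criminal prosecution (October 15, 2004 to December 3, 2005), pushing the deadline to November 1, 2007.
The emergency suspension of filing deadlines from June 2, 2006 to April 3, 2007 tolled the period for 305 days, extending the deadline to September 1, 2008.
Nothing else in the chronology tolls or restarts the period.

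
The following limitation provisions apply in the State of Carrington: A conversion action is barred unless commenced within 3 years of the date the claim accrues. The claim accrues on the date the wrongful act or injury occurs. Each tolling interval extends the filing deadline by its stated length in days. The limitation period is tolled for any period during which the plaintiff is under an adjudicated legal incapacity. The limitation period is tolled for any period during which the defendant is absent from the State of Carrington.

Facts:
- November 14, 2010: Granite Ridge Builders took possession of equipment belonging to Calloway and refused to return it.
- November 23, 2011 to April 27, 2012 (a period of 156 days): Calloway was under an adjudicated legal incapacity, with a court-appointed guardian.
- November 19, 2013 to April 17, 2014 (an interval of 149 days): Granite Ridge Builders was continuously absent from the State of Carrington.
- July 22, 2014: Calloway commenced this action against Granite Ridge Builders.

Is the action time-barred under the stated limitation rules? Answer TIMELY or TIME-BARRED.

The limitation period began to run on November 14, 2010.
The untolled deadline — 3 years after November 14, 2010 — is November 14, 2013.
Because the plaintiff's legal incapacity ran from November 23, 2011 to April 27, 2012, the deadline is extended by 156 days to April 19, 2014.
Because the defendant's absence from the jurisdiction ran from November 19, 2013 to April 17, 2014, the deadline is extended by 149 days to September 15, 2014.
The July 22, 2014 filing precedes the September 15, 2014 deadline; the claim is timely.

TIMELY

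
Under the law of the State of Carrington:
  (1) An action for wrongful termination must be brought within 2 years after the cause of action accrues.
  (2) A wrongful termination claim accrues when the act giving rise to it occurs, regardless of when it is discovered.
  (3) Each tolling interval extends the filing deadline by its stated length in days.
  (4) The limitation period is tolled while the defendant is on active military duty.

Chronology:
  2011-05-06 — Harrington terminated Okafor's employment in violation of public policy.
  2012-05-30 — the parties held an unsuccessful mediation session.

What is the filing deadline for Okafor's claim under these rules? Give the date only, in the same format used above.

2013-05-06

The cause of action accrued on 2011-05-06, the date of the act.
2 years from 2011-05-06 is 2013-05-06.
None of the other events listed affects the running of the period under the stated rules.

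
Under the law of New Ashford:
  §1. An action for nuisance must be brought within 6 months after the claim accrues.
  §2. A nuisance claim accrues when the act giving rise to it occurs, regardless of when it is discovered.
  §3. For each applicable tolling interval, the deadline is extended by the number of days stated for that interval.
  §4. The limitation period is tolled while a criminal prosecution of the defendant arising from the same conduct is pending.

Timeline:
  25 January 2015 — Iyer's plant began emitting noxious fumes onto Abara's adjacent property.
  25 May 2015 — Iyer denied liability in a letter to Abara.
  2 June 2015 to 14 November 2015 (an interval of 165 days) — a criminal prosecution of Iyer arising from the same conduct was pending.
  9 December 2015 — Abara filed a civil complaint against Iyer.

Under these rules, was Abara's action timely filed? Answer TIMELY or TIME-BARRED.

TIMELY

The limitation period began to run on 25 January 2015.
Adding the 6 months base period to 25 January 2015 gives a deadline of 25 July 2015, before any tolling.
The period was tolled for 165 days by the pending criminal prosecution (2 June 2015 to 14 November 2015), pushing the deadline to 6 January 2016.
The other events in the timeline have no effect on the limitation period under the stated rules.
The 9 December 2015 filing precedes the 6 January 2016 deadline; the claim is timely.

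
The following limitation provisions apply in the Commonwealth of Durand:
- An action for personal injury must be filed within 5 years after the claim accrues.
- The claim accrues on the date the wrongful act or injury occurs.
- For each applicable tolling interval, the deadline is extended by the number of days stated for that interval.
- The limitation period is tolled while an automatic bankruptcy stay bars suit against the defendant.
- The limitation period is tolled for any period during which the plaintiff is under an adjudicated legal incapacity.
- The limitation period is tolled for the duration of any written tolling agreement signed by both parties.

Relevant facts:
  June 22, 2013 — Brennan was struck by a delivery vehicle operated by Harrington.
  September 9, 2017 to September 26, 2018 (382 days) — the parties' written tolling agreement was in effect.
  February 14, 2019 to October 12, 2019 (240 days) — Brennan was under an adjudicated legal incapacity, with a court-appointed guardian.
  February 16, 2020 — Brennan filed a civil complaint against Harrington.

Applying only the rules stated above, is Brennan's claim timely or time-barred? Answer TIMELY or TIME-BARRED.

The claim accrued on June 22, 2013, when the wrongful act occurred.
5 years from June 22, 2013 is June 22, 2018.
The written tolling agreement from September 9, 2017 to September 26, 2018 tolled the period for 382 days, extending the deadline to July 9, 2019.
The period was tolled for 240 days by the plaintiff's legal incapacity (February 14, 2019 to October 12, 2019), pushing the deadline to March 5, 2020.
Brennan filed on February 16, 2020, before the March 5, 2020 deadline, so the action is timely.

TIMELY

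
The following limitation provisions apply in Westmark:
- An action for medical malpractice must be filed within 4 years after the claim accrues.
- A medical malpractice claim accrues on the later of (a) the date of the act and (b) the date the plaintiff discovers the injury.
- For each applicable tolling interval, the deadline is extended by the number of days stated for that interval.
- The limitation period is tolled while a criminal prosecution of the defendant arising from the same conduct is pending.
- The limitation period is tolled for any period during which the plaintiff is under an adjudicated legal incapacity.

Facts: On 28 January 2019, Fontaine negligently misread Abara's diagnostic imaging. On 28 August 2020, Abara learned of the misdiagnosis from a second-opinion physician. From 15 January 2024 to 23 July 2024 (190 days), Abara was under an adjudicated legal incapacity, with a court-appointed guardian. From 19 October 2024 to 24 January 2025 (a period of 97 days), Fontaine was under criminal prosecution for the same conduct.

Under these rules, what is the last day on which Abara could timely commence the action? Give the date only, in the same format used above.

11 June 2025

Taking the later of the act (28 January 2019) and discovery (28 August 2020), the claim accrued on 28 August 2020.
The untolled deadline — 4 years after 28 August 2020 — is 28 August 2024.
The period was tolled for 190 days by the plaintiff's legal incapacity (15 January 2024 to 23 July 2024), pushing the deadline to 6 March 2025.
The period was tolled for 97 days by the pending criminal prosecution (19 October 2024 to 24 January 2025), pushing the deadline to 11 June 2025.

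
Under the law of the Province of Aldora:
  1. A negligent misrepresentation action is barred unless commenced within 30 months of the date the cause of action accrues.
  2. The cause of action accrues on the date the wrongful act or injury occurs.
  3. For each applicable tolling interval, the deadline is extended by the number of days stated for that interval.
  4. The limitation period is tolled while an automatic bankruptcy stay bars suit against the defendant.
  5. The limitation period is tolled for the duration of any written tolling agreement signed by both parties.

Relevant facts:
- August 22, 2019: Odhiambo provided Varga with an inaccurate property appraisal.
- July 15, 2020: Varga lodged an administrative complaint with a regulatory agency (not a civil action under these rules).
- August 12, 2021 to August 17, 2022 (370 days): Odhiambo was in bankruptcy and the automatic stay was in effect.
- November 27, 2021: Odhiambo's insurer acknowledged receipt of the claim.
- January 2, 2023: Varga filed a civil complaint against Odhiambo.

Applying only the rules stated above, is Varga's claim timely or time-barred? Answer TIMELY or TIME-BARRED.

The claim accrued on August 22, 2019, when the wrongful act occurred.
The untolled deadline — 30 months after August 22, 2019 — is February 22, 2022.
Because the automatic bankruptcy stay ran from August 12, 2021 to August 17, 2022, the deadline is extended by 370 days to February 27, 2023.
Nothing else in the chronology tolls or restarts the period.
The January 2, 2023 filing precedes the February 27, 2023 deadline; the claim is timely.

TIMELY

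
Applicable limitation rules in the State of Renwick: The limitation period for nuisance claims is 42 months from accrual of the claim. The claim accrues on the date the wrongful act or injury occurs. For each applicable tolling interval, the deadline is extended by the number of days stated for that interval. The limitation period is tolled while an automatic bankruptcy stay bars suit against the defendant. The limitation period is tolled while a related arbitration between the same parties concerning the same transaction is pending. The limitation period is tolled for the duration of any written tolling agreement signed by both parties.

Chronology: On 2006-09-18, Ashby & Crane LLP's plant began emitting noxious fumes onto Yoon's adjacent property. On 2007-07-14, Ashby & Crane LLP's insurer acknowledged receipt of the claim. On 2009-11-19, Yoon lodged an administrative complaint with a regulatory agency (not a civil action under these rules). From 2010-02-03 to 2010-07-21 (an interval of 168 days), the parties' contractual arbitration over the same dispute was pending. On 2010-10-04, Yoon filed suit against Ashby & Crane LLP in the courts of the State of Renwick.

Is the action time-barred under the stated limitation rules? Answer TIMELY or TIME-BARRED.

The claim accrued on 2006-09-18, when the wrongful act occurred.
Adding the 42 months base period to 2006-09-18 gives a deadline of 2010-03-18, before any tolling.
The pending related arbitration from 2010-02-03 to 2010-07-21 tolled the period for 168 days, extending the deadline to 2010-09-02.
Nothing else in the chronology tolls or restarts the period.
The 2010-10-04 filing falls after the 2010-09-02 deadline; the claim is time-barred.

TIME-BARRED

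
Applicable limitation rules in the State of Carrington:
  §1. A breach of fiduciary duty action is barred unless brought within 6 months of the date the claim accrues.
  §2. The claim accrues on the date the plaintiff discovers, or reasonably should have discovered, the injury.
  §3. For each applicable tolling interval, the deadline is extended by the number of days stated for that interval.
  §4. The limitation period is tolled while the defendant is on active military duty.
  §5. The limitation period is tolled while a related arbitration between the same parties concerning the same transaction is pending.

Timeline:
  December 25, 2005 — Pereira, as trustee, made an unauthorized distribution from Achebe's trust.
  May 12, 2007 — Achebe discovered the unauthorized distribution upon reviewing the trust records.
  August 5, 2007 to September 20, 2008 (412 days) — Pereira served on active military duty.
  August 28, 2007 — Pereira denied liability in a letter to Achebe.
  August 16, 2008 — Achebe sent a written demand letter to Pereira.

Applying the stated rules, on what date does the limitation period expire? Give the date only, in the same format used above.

December 28, 2008

Under the discovery rule, the claim accrued on May 12, 2007, when Achebe discovered the injury — not on the December 25, 2005 date of the underlying act.
6 months from May 12, 2007 is November 12, 2007.
The defendant's active military service from August 5, 2007 to September 20, 2008 tolled the period for 412 days, extending the deadline to December 28, 2008.
None of the other events listed affects the running of the period under the stated rules.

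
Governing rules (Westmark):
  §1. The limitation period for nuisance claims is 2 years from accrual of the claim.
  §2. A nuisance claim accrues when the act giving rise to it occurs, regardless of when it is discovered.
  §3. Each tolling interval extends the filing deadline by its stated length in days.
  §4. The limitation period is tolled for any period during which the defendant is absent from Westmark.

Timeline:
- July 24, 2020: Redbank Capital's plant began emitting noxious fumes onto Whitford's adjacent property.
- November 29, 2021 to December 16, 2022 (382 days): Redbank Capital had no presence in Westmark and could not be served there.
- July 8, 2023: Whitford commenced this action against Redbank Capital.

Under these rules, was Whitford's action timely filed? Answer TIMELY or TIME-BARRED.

The limitation period began to run on July 24, 2020.
The untolled deadline — 2 years after July 24, 2020 — is July 24, 2022.
The defendant's absence from the jurisdiction from November 29, 2021 to December 16, 2022 tolled the period for 382 days, extending the deadline to August 10, 2023.
The July 8, 2023 filing precedes the August 10, 2023 deadline; the claim is timely.

TIMELY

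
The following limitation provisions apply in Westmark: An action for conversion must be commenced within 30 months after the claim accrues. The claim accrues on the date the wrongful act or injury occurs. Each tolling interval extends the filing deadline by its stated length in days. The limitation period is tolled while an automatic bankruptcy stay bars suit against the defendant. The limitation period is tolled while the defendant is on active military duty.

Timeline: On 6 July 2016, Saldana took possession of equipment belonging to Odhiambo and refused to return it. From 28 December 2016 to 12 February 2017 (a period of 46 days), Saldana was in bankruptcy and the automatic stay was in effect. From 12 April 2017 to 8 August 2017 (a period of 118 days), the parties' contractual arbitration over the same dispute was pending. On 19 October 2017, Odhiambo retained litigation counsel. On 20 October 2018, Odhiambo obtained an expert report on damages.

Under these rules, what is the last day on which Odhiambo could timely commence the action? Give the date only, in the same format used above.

The claim accrued on 6 July 2016, the date of the act.
Adding the 30 months base period to 6 July 2016 gives a deadline of 6 January 2019, before any tolling.
The automatic bankruptcy stay from 28 December 2016 to 12 February 2017 tolled the period for 46 days, extending the deadline to 21 February 2019.
No stated provision tolls the period for a pending arbitration, so the interval from 12 April 2017 to 8 August 2017 has no effect on the deadline.
The other events in the timeline have no effect on the limitation period under the stated rules.

21 February 2019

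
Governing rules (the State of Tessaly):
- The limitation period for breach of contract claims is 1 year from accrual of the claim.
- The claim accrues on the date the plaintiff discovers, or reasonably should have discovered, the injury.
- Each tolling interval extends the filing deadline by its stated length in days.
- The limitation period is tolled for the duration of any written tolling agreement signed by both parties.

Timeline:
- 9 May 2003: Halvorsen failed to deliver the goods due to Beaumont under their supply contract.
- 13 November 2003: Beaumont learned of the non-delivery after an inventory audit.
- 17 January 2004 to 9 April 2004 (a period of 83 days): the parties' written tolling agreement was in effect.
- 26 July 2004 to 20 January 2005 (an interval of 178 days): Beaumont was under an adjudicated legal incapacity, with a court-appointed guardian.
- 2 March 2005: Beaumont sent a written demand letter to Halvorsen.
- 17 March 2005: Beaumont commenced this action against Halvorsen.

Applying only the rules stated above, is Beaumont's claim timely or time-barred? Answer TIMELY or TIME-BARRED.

TIME-BARRED

Accrual is tied to discovery, so the period began on 13 November 2003 rather than on 9 May 2003 when the act occurred.
1 year from 13 November 2003 is 13 November 2004.
The written tolling agreement from 17 January 2004 to 9 April 2004 tolled the period for 83 days, extending the deadline to 4 February 2005.
No stated provision tolls the period for the plaintiff's incapacity, so the interval from 26 July 2004 to 20 January 2005 has no effect on the deadline.
Nothing else in the chronology tolls or restarts the period.
Beaumont filed on 17 March 2005, after the 4 February 2005 deadline, so the action is time-barred.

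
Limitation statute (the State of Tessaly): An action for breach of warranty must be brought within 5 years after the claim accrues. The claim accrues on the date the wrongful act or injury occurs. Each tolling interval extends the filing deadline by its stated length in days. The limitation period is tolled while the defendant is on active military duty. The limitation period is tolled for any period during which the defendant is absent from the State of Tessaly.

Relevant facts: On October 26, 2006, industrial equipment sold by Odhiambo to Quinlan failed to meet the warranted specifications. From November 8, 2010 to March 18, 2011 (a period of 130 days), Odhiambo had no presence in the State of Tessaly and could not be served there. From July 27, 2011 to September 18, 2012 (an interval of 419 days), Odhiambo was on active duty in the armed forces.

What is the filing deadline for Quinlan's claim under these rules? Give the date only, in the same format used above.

April 27, 2013

The limitation period began to run on October 26, 2006.
Adding the 5 years base period to October 26, 2006 gives a deadline of October 26, 2011, before any tolling.
The defendant's absence from the jurisdiction from November 8, 2010 to March 18, 2011 tolled the period for 130 days, extending the deadline to March 4, 2012.
The period was tolled for 419 days by the defendant's active military service (July 27, 2011 to September 18, 2012), pushing the deadline to April 27, 2013.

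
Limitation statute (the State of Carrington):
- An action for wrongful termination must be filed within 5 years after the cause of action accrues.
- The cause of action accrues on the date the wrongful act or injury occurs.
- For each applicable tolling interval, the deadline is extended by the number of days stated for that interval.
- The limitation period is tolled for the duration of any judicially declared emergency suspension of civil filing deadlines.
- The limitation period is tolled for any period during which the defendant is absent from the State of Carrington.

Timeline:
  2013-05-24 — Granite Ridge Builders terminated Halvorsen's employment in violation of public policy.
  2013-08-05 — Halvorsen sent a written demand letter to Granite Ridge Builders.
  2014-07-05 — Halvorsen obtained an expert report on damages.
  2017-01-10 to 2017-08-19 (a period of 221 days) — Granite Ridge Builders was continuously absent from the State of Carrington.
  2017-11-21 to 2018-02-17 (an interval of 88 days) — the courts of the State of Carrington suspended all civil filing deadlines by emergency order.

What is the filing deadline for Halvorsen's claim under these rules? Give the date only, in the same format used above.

2019-03-29

The cause of action accrued on 2013-05-24, the date of the act.
5 years from 2013-05-24 is 2018-05-24.
Because the defendant's absence from the jurisdiction ran from 2017-01-10 to 2017-08-19, the deadline is extended by 221 days to 2018-12-31.
Because the emergency suspension of filing deadlines ran from 2017-11-21 to 2018-02-17, the deadline is extended by 88 days to 2019-03-29.
None of the other events listed affects the running of the period under the stated rules.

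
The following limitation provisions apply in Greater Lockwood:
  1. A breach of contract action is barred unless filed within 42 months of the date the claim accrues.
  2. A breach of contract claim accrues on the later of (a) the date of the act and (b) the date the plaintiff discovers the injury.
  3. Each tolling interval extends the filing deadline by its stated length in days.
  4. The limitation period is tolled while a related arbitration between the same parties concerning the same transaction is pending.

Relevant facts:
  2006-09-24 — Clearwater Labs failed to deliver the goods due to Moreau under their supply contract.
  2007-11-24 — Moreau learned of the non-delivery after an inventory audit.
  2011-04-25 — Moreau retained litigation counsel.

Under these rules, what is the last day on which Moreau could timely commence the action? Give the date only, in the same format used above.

Taking the later of the act (2006-09-24) and discovery (2007-11-24), the claim accrued on 2007-11-24.
42 months from 2007-11-24 is 2011-05-24.
None of the other events listed affects the running of the period under the stated rules.

2011-05-24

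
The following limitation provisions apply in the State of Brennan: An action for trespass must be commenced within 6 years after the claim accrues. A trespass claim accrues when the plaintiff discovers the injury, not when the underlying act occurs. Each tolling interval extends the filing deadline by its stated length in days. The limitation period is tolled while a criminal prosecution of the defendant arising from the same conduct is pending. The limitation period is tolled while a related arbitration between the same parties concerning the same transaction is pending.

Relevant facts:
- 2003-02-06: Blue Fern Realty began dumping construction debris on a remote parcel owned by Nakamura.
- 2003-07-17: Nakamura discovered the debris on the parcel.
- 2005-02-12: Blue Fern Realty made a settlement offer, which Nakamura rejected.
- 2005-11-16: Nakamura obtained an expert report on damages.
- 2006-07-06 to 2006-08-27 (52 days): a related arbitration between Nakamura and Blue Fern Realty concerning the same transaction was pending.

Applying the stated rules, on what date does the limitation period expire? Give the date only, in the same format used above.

The claim did not accrue until Nakamura discovered the injury on 2003-07-17; the 2003-02-06 act date does not start the clock under the stated rule.
6 years from 2003-07-17 is 2009-07-17.
Because the pending related arbitration ran from 2006-07-06 to 2006-08-27, the deadline is extended by 52 days to 2009-09-07.
The other events in the timeline have no effect on the limitation period under the stated rules.

2009-09-07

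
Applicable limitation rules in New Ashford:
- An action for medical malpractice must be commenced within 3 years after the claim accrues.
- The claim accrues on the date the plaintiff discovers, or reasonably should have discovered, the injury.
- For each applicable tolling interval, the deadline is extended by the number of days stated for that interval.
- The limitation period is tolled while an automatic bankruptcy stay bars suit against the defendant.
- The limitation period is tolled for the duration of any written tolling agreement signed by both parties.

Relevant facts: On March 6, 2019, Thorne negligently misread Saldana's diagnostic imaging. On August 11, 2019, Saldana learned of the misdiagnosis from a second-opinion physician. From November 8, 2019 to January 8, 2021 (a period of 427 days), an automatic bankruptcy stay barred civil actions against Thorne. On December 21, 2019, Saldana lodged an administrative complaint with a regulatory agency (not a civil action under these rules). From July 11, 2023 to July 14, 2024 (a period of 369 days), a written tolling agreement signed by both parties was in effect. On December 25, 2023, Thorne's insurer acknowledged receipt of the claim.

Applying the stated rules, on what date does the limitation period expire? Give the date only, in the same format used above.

Accrual is tied to discovery, so the period began on August 11, 2019 rather than on March 6, 2019 when the act occurred.
Adding the 3 years base period to August 11, 2019 gives a deadline of August 11, 2022, before any tolling.
The period was tolled for 427 days by the automatic bankruptcy stay (November 8, 2019 to January 8, 2021), pushing the deadline to October 12, 2023.
Because the written tolling agreement ran from July 11, 2023 to July 14, 2024, the deadline is extended by 369 days to October 15, 2024.
Nothing else in the chronology tolls or restarts the period.

October 15, 2024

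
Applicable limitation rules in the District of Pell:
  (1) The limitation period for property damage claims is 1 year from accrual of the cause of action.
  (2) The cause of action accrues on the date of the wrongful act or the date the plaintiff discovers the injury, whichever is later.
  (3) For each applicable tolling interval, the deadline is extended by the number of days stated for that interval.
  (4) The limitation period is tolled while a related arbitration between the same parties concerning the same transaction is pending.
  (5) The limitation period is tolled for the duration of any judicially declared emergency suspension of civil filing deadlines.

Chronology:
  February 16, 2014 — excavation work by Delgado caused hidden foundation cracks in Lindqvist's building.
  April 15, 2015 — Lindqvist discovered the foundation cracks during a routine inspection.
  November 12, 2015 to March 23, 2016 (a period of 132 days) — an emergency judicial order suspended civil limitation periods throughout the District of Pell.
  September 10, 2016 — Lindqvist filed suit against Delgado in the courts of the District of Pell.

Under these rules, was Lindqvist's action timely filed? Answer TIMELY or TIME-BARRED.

TIME-BARRED

The claim accrued on April 15, 2015 — the later of the February 16, 2014 act and the April 15, 2015 discovery.
The untolled deadline — 1 year after April 15, 2015 — is April 15, 2016.
The period was tolled for 132 days by the emergency suspension of filing deadlines (November 12, 2015 to March 23, 2016), pushing the deadline to August 25, 2016.
Lindqvist filed on September 10, 2016, after the August 25, 2016 deadline, so the action is time-barred.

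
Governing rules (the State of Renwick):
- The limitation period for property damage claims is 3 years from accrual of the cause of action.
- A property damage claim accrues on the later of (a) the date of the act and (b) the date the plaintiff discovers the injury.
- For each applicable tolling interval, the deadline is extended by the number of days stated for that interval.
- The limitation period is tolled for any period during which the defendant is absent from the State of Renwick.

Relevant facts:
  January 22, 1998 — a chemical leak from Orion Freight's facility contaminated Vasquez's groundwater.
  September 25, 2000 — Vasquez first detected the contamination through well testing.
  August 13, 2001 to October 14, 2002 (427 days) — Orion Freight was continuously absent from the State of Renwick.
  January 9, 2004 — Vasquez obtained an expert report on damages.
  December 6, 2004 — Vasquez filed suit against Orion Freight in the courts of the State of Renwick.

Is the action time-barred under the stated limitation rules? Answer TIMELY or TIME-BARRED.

TIME-BARRED

Taking the later of the act (January 22, 1998) and discovery (September 25, 2000), the claim accrued on September 25, 2000.
3 years from September 25, 2000 is September 25, 2003.
The period was tolled for 427 days by the defendant's absence from the jurisdiction (August 13, 2001 to October 14, 2002), pushing the deadline to November 25, 2004.
Nothing else in the chronology tolls or restarts the period.
Vasquez filed on December 6, 2004, after the November 25, 2004 deadline, so the action is time-barred.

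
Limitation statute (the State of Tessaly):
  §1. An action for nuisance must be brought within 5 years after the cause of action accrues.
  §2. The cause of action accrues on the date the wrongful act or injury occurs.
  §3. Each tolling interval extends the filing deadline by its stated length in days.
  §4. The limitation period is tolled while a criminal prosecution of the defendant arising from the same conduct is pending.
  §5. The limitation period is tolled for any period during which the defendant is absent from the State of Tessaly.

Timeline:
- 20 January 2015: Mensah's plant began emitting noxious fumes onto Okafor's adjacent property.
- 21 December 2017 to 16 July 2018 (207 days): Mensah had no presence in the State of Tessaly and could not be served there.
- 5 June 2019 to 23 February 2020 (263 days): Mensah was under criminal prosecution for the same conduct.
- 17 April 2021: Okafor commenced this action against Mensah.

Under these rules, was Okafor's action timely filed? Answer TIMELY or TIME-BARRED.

TIMELY

The claim accrued on 20 January 2015, when the wrongful act occurred.
Adding the 5 years base period to 20 January 2015 gives a deadline of 20 January 2020, before any tolling.
The defendant's absence from the jurisdiction from 21 December 2017 to 16 July 2018 tolled the period for 207 days, extending the deadline to 14 August 2020.
Because the pending criminal prosecution ran from 5 June 2019 to 23 February 2020, the deadline is extended by 263 days to 4 May 2021.
The 17 April 2021 filing precedes the 4 May 2021 deadline; the claim is timely.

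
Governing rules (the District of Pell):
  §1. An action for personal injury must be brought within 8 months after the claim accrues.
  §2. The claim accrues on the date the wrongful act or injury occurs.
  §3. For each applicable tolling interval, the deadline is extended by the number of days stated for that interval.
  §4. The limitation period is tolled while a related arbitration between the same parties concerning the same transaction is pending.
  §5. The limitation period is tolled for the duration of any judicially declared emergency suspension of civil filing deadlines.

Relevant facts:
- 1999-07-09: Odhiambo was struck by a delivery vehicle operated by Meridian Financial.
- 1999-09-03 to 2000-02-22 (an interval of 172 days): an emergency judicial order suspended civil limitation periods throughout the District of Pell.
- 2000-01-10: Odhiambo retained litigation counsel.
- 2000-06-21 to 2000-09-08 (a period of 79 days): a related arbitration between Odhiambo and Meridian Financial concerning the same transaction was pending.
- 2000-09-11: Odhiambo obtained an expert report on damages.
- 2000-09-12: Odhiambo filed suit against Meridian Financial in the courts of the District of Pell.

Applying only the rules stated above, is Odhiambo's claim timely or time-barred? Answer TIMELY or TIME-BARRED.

The claim accrued on 1999-07-09, when the wrongful act occurred.
Adding the 8 months base period to 1999-07-09 gives a deadline of 2000-03-09, before any tolling.
The period was tolled for 172 days by the emergency suspension of filing deadlines (1999-09-03 to 2000-02-22), pushing the deadline to 2000-08-28.
The pending related arbitration from 2000-06-21 to 2000-09-08 tolled the period for 79 days, extending the deadline to 2000-11-15.
None of the other events listed affects the running of the period under the stated rules.
Filing on 2000-09-12 beat the 2000-11-15 deadline — the action is timely.

TIMELY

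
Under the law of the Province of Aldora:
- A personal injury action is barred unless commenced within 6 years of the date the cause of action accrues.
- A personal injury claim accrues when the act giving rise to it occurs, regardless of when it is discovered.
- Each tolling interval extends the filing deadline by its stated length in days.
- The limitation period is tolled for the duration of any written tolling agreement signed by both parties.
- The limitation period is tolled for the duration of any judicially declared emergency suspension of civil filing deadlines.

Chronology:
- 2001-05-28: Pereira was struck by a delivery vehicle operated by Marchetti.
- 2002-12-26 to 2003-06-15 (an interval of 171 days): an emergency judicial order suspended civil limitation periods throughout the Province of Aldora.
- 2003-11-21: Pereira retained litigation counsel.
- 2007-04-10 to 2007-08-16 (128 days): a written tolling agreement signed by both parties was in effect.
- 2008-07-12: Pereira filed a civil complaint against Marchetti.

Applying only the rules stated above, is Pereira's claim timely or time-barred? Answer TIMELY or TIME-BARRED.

The claim accrued on 2001-05-28, when the wrongful act occurred.
The untolled deadline — 6 years after 2001-05-28 — is 2007-05-28.
Because the emergency suspension of filing deadlines ran from 2002-12-26 to 2003-06-15, the deadline is extended by 171 days to 2007-11-15.
The written tolling agreement from 2007-04-10 to 2007-08-16 tolled the period for 128 days, extending the deadline to 2008-03-22.
None of the other events listed affects the running of the period under the stated rules.
Filing on 2008-07-12 missed the 2008-03-22 deadline — the action is time-barred.

TIME-BARRED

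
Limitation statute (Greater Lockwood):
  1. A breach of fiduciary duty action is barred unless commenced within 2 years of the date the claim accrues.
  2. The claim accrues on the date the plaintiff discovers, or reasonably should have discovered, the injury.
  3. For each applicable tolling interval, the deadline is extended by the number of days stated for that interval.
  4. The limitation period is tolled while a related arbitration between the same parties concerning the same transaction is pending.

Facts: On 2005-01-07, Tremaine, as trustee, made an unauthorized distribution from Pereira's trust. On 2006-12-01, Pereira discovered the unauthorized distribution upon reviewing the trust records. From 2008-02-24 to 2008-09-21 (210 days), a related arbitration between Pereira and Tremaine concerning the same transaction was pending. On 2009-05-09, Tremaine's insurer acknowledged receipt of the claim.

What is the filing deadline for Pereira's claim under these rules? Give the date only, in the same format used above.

2009-06-29

Accrual is tied to discovery, so the period began on 2006-12-01 rather than on 2005-01-07 when the act occurred.
The untolled deadline — 2 years after 2006-12-01 — is 2008-12-01.
The pending related arbitration from 2008-02-24 to 2008-09-21 tolled the period for 210 days, extending the deadline to 2009-06-29.
The other events in the timeline have no effect on the limitation period under the stated rules.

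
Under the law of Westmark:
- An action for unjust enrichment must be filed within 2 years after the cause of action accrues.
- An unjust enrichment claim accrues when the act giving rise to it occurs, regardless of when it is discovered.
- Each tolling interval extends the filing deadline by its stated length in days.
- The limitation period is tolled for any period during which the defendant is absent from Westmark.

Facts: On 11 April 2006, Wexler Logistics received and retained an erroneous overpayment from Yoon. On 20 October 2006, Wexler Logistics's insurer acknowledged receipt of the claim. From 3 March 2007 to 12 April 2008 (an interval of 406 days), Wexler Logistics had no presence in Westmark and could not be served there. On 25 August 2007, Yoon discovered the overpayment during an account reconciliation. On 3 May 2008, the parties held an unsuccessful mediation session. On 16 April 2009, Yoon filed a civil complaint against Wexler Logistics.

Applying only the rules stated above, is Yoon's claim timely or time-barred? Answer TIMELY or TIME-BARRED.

TIMELY

Accrual is governed by the date of the act, so the period began to run on 11 April 2006; the later discovery on 25 August 2007 is irrelevant under the stated rule.
Adding the 2 years base period to 11 April 2006 gives a deadline of 11 April 2008, before any tolling.
Because the defendant's absence from the jurisdiction ran from 3 March 2007 to 12 April 2008, the deadline is extended by 406 days to 22 May 2009.
Nothing else in the chronology tolls or restarts the period.
Yoon filed on 16 April 2009, before the 22 May 2009 deadline, so the action is timely.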